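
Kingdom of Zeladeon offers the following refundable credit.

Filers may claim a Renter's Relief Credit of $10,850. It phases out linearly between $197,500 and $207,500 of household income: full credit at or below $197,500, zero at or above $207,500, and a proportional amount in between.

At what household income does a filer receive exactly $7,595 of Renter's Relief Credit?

$7,595 is 7,595/10,850 of the full $10,850, so 3,255/10,850 of the $10,000 range has been used: income = $197,500 + $10,000 × 3,255/10,850 = $200,500.

$200,500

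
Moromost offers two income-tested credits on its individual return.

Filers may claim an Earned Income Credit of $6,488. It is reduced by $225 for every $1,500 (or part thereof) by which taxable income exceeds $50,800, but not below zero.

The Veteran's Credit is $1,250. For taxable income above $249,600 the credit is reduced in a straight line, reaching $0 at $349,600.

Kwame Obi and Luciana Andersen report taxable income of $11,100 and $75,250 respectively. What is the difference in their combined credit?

$3,825

Kwame ($11,100): Earned Income Credit: $11,100 is at or below the $50,800 threshold, so the full $6,488 applies. Veteran's Credit: $11,100 is at or below the $249,600 threshold, so the full $1,250 applies. total $6,488 + $1,250 = $7,738
Luciana ($75,250): Earned Income Credit: income exceeds $50,800 by $24,450, which is 17 full-or-partial $1,500 increments; reduction = 17 × $225 = $3,825, leaving $2,663. Veteran's Credit: $75,250 is at or below the $249,600 threshold, so the full $1,250 applies. total $2,663 + $1,250 = $3,913
Difference: |$7,738 − $3,913| = $3,825.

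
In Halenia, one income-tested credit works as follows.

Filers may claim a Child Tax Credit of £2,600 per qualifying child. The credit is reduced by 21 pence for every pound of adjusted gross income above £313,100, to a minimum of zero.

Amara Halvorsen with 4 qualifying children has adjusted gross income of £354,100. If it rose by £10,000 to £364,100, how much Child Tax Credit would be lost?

At £354,100 — base = 4 × £2,600 = £10,400. 21% of the £41,000 excess over £313,100 is £8,610; credit = £10,400 − £8,610 = £1,790.
At £364,100 — base = 4 × £2,600 = £10,400. 21% of the £51,000 excess over £313,100 is £10,710 ≥ base, so the credit is £0.
Lost: £1,790 − £0 = £1,790.

£1,790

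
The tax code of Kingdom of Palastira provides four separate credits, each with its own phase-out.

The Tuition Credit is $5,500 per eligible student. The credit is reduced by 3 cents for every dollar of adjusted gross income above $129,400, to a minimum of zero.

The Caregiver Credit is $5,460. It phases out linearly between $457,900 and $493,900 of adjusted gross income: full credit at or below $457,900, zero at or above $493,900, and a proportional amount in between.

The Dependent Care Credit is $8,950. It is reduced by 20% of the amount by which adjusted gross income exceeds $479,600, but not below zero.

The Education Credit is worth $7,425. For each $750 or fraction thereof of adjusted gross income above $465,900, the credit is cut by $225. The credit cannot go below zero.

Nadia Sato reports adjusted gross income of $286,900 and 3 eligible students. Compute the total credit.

Tuition Credit: base = 3 × $5,500 = $16,500. 3% of the $157,500 excess over $129,400 is $4,725; credit = $16,500 − $4,725 = $11,775.
Caregiver Credit: $286,900 is at or below the $457,900 threshold, so the full $5,460 applies.
Dependent Care Credit: $286,900 is at or below the $479,600 threshold, so the full $8,950 applies.
Education Credit: $286,900 is at or below the $465,900 threshold, so the full $7,425 applies.
Total: $11,775 + $5,460 + $8,950 + $7,425 = $33,610.

$33,610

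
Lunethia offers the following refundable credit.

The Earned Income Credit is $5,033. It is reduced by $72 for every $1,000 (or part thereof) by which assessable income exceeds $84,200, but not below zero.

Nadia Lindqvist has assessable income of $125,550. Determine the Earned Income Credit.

Earned Income Credit: income exceeds $84,200 by $41,350, which is 42 full-or-partial $1,000 increments; reduction = 42 × $72 = $3,024, leaving $2,009.

$2,009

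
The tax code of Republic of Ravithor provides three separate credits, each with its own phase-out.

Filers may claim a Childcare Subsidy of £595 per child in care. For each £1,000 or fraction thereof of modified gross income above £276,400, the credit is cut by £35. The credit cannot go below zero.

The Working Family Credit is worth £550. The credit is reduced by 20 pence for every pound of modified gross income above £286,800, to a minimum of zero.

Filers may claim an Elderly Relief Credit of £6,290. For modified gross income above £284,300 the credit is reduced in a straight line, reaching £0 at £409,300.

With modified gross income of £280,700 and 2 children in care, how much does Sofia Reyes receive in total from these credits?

£7,855

Childcare Subsidy: base = 2 × £595 = £1,190. income exceeds £276,400 by £4,300, which is 5 full-or-partial £1,000 increments; reduction = 5 × £35 = £175, leaving £1,015.
Working Family Credit: £280,700 is at or below the £286,800 threshold, so the full £550 applies.
Elderly Relief Credit: £280,700 is at or below the £284,300 threshold, so the full £6,290 applies.
Total: £1,015 + £550 + £6,290 = £7,855.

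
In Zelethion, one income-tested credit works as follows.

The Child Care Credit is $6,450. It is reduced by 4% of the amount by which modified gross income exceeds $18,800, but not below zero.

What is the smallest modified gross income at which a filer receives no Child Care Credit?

The credit falls by 4% of each dollar above $18,800, so it reaches zero when the excess is $6,450 / 4% = $161,250: income = $18,800 + $161,250 = $180,050.

$180,050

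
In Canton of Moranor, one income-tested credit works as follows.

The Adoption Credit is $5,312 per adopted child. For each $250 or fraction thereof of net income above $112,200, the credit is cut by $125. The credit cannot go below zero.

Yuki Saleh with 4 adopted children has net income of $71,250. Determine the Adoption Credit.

Adoption Credit: base = 4 × $5,312 = $21,248. $71,250 is at or below the $112,200 threshold, so the full $21,248 applies.

$21,248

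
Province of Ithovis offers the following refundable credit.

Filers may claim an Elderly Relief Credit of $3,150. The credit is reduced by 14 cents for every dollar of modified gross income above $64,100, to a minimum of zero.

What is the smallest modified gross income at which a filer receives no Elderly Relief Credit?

$86,600

The credit falls by 14% of each dollar above $64,100, so it reaches zero when the excess is $3,150 / 14% = $22,500: income = $64,100 + $22,500 = $86,600.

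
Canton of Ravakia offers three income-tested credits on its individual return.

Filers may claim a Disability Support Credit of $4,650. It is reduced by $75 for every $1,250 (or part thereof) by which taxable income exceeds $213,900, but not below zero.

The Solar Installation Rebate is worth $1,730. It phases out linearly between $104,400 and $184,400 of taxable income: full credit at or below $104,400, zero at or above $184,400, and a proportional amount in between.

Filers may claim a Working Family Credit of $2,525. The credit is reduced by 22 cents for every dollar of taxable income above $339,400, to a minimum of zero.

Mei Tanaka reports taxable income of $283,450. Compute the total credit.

Disability Support Credit: income exceeds $213,900 by $69,550, which is 56 full-or-partial $1,250 increments; reduction = 56 × $75 = $4,200, leaving $450.
Solar Installation Rebate: $283,450 is at or above $184,400, so the credit is $0.
Working Family Credit: $283,450 is at or below the $339,400 threshold, so the full $2,525 applies.
Total: $450 + $0 + $2,525 = $2,975.

$2,975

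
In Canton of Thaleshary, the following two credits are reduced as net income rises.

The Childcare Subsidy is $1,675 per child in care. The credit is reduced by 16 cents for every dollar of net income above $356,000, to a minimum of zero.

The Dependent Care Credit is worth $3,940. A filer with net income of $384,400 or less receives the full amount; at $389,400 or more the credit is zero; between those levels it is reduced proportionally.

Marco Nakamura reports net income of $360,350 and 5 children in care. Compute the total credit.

$11,619

Childcare Subsidy: base = 5 × $1,675 = $8,375. 16% of the $4,350 excess over $356,000 is $696; credit = $8,375 − $696 = $7,679.
Dependent Care Credit: $360,350 is at or below the $384,400 threshold, so the full $3,940 applies.
Total: $7,679 + $3,940 = $11,619.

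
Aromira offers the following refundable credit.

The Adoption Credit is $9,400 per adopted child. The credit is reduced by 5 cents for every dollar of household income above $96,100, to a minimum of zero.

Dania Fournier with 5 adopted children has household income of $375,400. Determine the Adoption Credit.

Adoption Credit: base = 5 × $9,400 = $47,000. 5% of the $279,300 excess over $96,100 is $13,965; credit = $47,000 − $13,965 = $33,035.

$33,035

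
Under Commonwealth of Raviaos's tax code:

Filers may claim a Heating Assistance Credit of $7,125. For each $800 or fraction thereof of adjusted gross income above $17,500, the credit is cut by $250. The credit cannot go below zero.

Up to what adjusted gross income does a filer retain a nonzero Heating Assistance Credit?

$39,900

After 28 increments the reduction is 28 × $250 = $7,000, leaving $125; one more increment wipes it out. Increment 28 ends at excess 28 × $800 = $22,400, so the highest qualifying income is $17,500 + $22,400 = $39,900.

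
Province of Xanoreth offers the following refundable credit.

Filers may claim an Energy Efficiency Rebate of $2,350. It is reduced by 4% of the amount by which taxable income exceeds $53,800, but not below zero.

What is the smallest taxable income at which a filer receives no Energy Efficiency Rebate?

$112,550

The credit falls by 4% of each dollar above $53,800, so it reaches zero when the excess is $2,350 / 4% = $58,750: income = $53,800 + $58,750 = $112,550.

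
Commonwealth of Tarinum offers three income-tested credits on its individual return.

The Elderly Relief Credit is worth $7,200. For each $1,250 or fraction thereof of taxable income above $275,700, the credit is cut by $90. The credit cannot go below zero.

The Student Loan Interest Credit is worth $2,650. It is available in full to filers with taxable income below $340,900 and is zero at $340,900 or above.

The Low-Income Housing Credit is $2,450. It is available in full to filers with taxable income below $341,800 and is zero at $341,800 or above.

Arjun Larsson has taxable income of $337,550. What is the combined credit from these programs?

$7,800

Elderly Relief Credit: income exceeds $275,700 by $61,850, which is 50 full-or-partial $1,250 increments; reduction = 50 × $90 = $4,500, leaving $2,700.
Student Loan Interest Credit: $337,550 is below the $340,900 cutoff, so the full $2,650 applies.
Low-Income Housing Credit: $337,550 is below the $341,800 cutoff, so the full $2,450 applies.
Total: $2,700 + $2,650 + $2,450 = $7,800.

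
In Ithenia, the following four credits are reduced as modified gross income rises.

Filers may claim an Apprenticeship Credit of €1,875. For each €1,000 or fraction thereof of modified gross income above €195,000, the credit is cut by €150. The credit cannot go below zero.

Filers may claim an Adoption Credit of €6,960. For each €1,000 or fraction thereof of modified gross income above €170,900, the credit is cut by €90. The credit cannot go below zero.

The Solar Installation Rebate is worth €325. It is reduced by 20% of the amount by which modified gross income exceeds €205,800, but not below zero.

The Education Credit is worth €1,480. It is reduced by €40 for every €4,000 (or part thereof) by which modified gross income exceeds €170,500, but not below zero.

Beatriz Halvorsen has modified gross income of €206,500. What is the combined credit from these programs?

€5,100

Apprenticeship Credit: income exceeds €195,000 by €11,500, which is 12 full-or-partial €1,000 increments; reduction = 12 × €150 = €1,800, leaving €75.
Adoption Credit: income exceeds €170,900 by €35,600, which is 36 full-or-partial €1,000 increments; reduction = 36 × €90 = €3,240, leaving €3,720.
Solar Installation Rebate: 20% of the €700 excess over €205,800 is €140; credit = €325 − €140 = €185.
Education Credit: income exceeds €170,500 by €36,000, which is 9 full-or-partial €4,000 increments; reduction = 9 × €40 = €360, leaving €1,120.
Total: €75 + €3,720 + €185 + €1,120 = €5,100.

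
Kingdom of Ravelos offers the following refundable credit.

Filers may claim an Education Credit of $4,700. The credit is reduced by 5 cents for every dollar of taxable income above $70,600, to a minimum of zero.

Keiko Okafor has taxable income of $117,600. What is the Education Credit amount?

$2,350

Education Credit: 5% of the $47,000 excess over $70,600 is $2,350; credit = $4,700 − $2,350 = $2,350.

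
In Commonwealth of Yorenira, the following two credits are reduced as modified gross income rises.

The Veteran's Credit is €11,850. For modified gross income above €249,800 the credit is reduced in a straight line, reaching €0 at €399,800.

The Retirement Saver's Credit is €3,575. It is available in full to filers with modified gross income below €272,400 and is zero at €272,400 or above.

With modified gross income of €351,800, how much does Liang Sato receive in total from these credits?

Veteran's Credit: €351,800 is €102,000 into a €150,000 phase-out range, leaving 48,000/150,000 of the credit: €11,850 × 48,000/150,000 = €3,792.
Retirement Saver's Credit: €351,800 meets or exceeds the €272,400 cutoff, so the credit is €0.
Total: €3,792 + €0 = €3,792.

€3,792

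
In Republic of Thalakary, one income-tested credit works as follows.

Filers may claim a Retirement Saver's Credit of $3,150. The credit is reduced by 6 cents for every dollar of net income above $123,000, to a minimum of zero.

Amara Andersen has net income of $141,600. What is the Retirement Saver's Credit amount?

Retirement Saver's Credit: 6% of the $18,600 excess over $123,000 is $1,116; credit = $3,150 − $1,116 = $2,034.

$2,034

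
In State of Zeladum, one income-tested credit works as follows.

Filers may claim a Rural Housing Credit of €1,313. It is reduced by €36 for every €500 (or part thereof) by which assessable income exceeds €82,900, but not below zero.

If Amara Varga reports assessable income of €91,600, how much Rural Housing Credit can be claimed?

€665

Rural Housing Credit: income exceeds €82,900 by €8,700, which is 18 full-or-partial €500 increments; reduction = 18 × €36 = €648, leaving €665.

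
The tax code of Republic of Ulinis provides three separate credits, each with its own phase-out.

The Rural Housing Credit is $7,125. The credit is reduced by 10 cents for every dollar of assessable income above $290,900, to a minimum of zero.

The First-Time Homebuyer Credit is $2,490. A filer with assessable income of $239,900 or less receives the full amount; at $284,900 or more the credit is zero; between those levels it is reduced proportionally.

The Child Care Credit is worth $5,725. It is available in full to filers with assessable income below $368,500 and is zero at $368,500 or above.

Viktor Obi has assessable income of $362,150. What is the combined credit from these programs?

Rural Housing Credit: 10% of the $71,250 excess over $290,900 is $7,125 ≥ base, so the credit is $0.
First-Time Homebuyer Credit: $362,150 is at or above $284,900, so the credit is $0.
Child Care Credit: $362,150 is below the $368,500 cutoff, so the full $5,725 applies.
Total: $0 + $0 + $5,725 = $5,725.

$5,725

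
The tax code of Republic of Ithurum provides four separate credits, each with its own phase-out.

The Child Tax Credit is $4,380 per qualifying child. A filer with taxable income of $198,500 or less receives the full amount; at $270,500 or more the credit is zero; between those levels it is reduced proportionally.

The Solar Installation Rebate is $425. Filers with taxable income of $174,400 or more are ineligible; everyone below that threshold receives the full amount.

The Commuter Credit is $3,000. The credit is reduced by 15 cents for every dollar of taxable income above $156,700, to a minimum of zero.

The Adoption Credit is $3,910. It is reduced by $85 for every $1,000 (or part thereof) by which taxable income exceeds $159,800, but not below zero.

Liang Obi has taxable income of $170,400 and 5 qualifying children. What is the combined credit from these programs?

$26,245

Child Tax Credit: base = 5 × $4,380 = $21,900. $170,400 is at or below the $198,500 threshold, so the full $21,900 applies.
Solar Installation Rebate: $170,400 is below the $174,400 cutoff, so the full $425 applies.
Commuter Credit: 15% of the $13,700 excess over $156,700 is $2,055; credit = $3,000 − $2,055 = $945.
Adoption Credit: income exceeds $159,800 by $10,600, which is 11 full-or-partial $1,000 increments; reduction = 11 × $85 = $935, leaving $2,975.
Total: $21,900 + $425 + $945 + $2,975 = $26,245.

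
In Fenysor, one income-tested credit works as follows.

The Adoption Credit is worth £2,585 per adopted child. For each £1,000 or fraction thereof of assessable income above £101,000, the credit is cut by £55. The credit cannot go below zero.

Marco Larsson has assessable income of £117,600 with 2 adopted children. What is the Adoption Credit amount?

£4,235

Adoption Credit: base = 2 × £2,585 = £5,170. income exceeds £101,000 by £16,600, which is 17 full-or-partial £1,000 increments; reduction = 17 × £55 = £935, leaving £4,235.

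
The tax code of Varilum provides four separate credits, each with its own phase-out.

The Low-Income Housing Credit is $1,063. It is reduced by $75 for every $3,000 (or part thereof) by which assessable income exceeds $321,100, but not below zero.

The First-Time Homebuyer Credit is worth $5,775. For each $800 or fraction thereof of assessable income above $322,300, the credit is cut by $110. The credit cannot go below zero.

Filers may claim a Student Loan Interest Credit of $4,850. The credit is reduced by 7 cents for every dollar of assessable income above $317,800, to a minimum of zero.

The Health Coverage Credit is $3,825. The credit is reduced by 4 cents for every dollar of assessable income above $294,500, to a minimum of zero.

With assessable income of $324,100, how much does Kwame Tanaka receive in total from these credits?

$13,483

Low-Income Housing Credit: income exceeds $321,100 by $3,000, which is 1 full-or-partial $3,000 increment; reduction = 1 × $75 = $75, leaving $988.
First-Time Homebuyer Credit: income exceeds $322,300 by $1,800, which is 3 full-or-partial $800 increments; reduction = 3 × $110 = $330, leaving $5,445.
Student Loan Interest Credit: 7% of the $6,300 excess over $317,800 is $441; credit = $4,850 − $441 = $4,409.
Health Coverage Credit: 4% of the $29,600 excess over $294,500 is $1,184; credit = $3,825 − $1,184 = $2,641.
Total: $988 + $5,445 + $4,409 + $2,641 = $13,483.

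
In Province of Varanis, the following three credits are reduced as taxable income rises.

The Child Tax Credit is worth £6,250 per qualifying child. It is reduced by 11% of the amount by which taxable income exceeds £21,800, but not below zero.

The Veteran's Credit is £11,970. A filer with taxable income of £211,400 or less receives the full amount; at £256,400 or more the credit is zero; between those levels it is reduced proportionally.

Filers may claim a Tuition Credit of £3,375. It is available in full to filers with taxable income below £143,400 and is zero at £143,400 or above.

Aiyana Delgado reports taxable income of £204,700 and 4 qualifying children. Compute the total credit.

£16,851

Child Tax Credit: base = 4 × £6,250 = £25,000. 11% of the £182,900 excess over £21,800 is £20,119; credit = £25,000 − £20,119 = £4,881.
Veteran's Credit: £204,700 is at or below the £211,400 threshold, so the full £11,970 applies.
Tuition Credit: £204,700 meets or exceeds the £143,400 cutoff, so the credit is £0.
Total: £4,881 + £11,970 + £0 = £16,851.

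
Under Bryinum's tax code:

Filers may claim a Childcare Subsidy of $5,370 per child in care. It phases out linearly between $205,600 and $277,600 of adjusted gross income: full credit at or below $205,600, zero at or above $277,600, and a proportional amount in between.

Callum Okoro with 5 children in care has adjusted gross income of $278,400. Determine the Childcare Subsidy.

Childcare Subsidy: base = 5 × $5,370 = $26,850. $278,400 is at or above $277,600, so the credit is $0.

$0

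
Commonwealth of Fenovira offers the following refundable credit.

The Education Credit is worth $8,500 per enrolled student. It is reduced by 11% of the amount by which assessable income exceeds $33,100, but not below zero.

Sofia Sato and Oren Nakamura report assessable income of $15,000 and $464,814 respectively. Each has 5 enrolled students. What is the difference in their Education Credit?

$42,500

Sofia ($15,000): Education Credit: base = 5 × $8,500 = $42,500. $15,000 is at or below the $33,100 threshold, so the full $42,500 applies.
Oren ($464,814): Education Credit: base = 5 × $8,500 = $42,500. 11% of the $431,714 excess over $33,100 is $47,488.54 ≥ base, so the credit is $0.
Difference: |$42,500 − $0| = $42,500.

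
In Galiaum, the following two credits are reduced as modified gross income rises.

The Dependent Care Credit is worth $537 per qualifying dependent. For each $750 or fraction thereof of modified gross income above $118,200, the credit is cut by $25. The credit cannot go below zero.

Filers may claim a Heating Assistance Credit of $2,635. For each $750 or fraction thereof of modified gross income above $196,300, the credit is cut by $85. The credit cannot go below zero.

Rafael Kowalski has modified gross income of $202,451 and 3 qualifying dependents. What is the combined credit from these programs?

Dependent Care Credit: base = 3 × $537 = $1,611. income exceeds $118,200 by $84,251 → 113 increments × $25 = $2,825 ≥ base, so the credit is $0.
Heating Assistance Credit: income exceeds $196,300 by $6,151, which is 9 full-or-partial $750 increments; reduction = 9 × $85 = $765, leaving $1,870.
Total: $0 + $1,870 = $1,870.

$1,870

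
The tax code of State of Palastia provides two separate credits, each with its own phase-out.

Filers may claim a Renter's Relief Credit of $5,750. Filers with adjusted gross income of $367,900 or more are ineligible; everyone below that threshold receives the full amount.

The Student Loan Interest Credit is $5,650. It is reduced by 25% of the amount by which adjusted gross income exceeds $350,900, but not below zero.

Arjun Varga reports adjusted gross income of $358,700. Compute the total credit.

$9,450

Renter's Relief Credit: $358,700 is below the $367,900 cutoff, so the full $5,750 applies.
Student Loan Interest Credit: 25% of the $7,800 excess over $350,900 is $1,950; credit = $5,650 − $1,950 = $3,700.
Total: $5,750 + $3,700 = $9,450.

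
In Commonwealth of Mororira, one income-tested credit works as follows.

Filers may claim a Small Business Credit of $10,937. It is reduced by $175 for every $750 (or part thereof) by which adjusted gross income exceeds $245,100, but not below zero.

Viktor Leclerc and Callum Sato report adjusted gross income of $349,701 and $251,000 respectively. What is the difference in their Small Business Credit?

$9,537

Viktor ($349,701): Small Business Credit: income exceeds $245,100 by $104,601 → 140 increments × $175 = $24,500 ≥ base, so the credit is $0.
Callum ($251,000): Small Business Credit: income exceeds $245,100 by $5,900, which is 8 full-or-partial $750 increments; reduction = 8 × $175 = $1,400, leaving $9,537.
Difference: |$0 − $9,537| = $9,537.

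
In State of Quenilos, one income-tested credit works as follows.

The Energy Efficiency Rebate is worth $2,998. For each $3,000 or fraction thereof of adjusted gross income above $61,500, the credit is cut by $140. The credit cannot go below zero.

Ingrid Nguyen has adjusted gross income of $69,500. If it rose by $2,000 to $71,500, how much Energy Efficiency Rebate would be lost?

At $69,500 — income exceeds $61,500 by $8,000, which is 3 full-or-partial $3,000 increments; reduction = 3 × $140 = $420, leaving $2,578.
At $71,500 — income exceeds $61,500 by $10,000, which is 4 full-or-partial $3,000 increments; reduction = 4 × $140 = $560, leaving $2,438.
Lost: $2,578 − $2,438 = $140.

$140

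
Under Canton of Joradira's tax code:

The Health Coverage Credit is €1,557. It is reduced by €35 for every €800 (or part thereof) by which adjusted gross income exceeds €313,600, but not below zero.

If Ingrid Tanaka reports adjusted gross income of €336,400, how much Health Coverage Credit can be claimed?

Health Coverage Credit: income exceeds €313,600 by €22,800, which is 29 full-or-partial €800 increments; reduction = 29 × €35 = €1,015, leaving €542.

€542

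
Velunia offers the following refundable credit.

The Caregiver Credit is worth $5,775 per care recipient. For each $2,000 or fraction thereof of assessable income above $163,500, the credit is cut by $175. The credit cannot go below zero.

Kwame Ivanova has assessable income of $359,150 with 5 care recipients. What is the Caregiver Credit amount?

Caregiver Credit: base = 5 × $5,775 = $28,875. income exceeds $163,500 by $195,650, which is 98 full-or-partial $2,000 increments; reduction = 98 × $175 = $17,150, leaving $11,725.

$11,725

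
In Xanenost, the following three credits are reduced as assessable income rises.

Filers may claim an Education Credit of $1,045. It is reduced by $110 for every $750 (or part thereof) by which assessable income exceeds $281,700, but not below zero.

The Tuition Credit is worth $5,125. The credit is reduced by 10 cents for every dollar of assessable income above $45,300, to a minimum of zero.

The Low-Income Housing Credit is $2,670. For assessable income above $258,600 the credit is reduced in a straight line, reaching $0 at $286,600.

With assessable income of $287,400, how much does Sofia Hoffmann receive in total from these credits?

$165

Education Credit: income exceeds $281,700 by $5,700, which is 8 full-or-partial $750 increments; reduction = 8 × $110 = $880, leaving $165.
Tuition Credit: 10% of the $242,100 excess over $45,300 is $24,210 ≥ base, so the credit is $0.
Low-Income Housing Credit: $287,400 is at or above $286,600, so the credit is $0.
Total: $165 + $0 + $0 = $165.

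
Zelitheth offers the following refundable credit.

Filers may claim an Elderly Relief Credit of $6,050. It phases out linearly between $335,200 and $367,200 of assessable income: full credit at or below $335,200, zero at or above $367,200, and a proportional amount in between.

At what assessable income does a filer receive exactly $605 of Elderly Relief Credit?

$605 is 605/6,050 of the full $6,050, so 5,445/6,050 of the $32,000 range has been used: income = $335,200 + $32,000 × 5,445/6,050 = $364,000.

$364,000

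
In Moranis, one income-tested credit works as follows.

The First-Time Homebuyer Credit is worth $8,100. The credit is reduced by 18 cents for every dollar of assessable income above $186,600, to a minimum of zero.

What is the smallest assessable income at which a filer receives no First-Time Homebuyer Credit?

$231,600

The credit falls by 18% of each dollar above $186,600, so it reaches zero when the excess is $8,100 / 18% = $45,000: income = $186,600 + $45,000 = $231,600.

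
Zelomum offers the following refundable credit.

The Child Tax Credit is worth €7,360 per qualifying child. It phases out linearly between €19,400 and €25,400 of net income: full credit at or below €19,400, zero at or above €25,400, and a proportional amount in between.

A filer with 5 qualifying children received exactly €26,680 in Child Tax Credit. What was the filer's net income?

€21,050

Full credit = 5 × €7,360 = €36,800.
€26,680 is 26,680/36,800 of the full €36,800, so 10,120/36,800 of the €6,000 range has been used: income = €19,400 + €6,000 × 10,120/36,800 = €21,050.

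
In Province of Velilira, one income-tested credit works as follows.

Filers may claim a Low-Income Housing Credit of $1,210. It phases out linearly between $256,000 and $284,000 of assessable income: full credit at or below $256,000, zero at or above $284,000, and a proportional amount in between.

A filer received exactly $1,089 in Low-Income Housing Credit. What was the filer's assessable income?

$1,089 is 1,089/1,210 of the full $1,210, so 121/1,210 of the $28,000 range has been used: income = $256,000 + $28,000 × 121/1,210 = $258,800.

$258,800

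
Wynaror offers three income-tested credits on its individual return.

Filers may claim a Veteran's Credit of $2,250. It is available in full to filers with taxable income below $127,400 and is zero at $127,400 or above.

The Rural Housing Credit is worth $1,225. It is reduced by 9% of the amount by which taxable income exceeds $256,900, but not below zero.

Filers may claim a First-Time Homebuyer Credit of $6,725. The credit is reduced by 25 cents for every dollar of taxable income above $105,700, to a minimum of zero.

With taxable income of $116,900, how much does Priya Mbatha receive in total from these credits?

Veteran's Credit: $116,900 is below the $127,400 cutoff, so the full $2,250 applies.
Rural Housing Credit: $116,900 is at or below the $256,900 threshold, so the full $1,225 applies.
First-Time Homebuyer Credit: 25% of the $11,200 excess over $105,700 is $2,800; credit = $6,725 − $2,800 = $3,925.
Total: $2,250 + $1,225 + $3,925 = $7,400.

$7,400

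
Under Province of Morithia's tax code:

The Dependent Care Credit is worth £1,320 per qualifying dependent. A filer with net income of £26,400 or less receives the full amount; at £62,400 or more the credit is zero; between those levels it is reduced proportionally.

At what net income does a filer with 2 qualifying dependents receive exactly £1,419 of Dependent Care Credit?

£43,050

Full credit = 2 × £1,320 = £2,640.
£1,419 is 1,419/2,640 of the full £2,640, so 1,221/2,640 of the £36,000 range has been used: income = £26,400 + £36,000 × 1,221/2,640 = £43,050.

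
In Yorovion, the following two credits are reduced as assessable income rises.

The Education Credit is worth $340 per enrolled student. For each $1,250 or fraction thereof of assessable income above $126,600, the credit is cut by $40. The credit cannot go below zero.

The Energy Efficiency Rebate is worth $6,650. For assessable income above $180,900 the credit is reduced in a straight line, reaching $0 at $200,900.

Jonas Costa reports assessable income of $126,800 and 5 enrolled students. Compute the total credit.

Education Credit: base = 5 × $340 = $1,700. income exceeds $126,600 by $200, which is 1 full-or-partial $1,250 increment; reduction = 1 × $40 = $40, leaving $1,660.
Energy Efficiency Rebate: $126,800 is at or below the $180,900 threshold, so the full $6,650 applies.
Total: $1,660 + $6,650 = $8,310.

$8,310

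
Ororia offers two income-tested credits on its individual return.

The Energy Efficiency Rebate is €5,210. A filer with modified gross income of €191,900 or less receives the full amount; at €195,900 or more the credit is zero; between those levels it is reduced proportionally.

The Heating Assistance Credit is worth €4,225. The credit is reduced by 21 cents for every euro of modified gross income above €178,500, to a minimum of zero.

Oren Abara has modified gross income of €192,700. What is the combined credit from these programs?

€5,411

Energy Efficiency Rebate: €192,700 is €800 into a €4,000 phase-out range, leaving 3,200/4,000 of the credit: €5,210 × 3,200/4,000 = €4,168.
Heating Assistance Credit: 21% of the €14,200 excess over €178,500 is €2,982; credit = €4,225 − €2,982 = €1,243.
Total: €4,168 + €1,243 = €5,411.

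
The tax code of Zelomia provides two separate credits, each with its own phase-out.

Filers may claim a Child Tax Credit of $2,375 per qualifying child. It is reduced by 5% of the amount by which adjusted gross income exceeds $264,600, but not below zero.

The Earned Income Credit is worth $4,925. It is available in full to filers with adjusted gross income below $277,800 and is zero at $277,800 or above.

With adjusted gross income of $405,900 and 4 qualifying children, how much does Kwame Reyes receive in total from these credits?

Child Tax Credit: base = 4 × $2,375 = $9,500. 5% of the $141,300 excess over $264,600 is $7,065; credit = $9,500 − $7,065 = $2,435.
Earned Income Credit: $405,900 meets or exceeds the $277,800 cutoff, so the credit is $0.
Total: $2,435 + $0 = $2,435.

$2,435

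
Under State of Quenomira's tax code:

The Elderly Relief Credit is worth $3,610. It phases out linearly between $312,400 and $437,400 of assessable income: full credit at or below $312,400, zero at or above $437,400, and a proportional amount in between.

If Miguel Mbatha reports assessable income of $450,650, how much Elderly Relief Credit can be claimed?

Elderly Relief Credit: $450,650 is at or above $437,400, so the credit is $0.

$0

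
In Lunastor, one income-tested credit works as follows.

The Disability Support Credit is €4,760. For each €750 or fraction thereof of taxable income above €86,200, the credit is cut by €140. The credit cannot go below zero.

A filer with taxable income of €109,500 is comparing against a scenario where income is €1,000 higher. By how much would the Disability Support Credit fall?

€140

At €109,500 — income exceeds €86,200 by €23,300, which is 32 full-or-partial €750 increments; reduction = 32 × €140 = €4,480, leaving €280.
At €110,500 — income exceeds €86,200 by €24,300, which is 33 full-or-partial €750 increments; reduction = 33 × €140 = €4,620, leaving €140.
Lost: €280 − €140 = €140.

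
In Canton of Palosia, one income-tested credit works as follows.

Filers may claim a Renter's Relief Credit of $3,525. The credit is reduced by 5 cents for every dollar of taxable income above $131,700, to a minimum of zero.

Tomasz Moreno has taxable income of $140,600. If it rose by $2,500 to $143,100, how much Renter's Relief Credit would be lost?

At $140,600 — 5% of the $8,900 excess over $131,700 is $445; credit = $3,525 − $445 = $3,080.
At $143,100 — 5% of the $11,400 excess over $131,700 is $570; credit = $3,525 − $570 = $2,955.
Lost: $3,080 − $2,955 = $125.

$125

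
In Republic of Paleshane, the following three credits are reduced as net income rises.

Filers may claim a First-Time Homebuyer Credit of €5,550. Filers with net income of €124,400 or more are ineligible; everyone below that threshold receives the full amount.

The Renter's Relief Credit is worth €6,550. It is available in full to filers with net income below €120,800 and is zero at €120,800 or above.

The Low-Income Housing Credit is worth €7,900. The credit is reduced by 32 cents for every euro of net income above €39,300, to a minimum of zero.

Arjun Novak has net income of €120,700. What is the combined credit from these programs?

First-Time Homebuyer Credit: €120,700 is below the €124,400 cutoff, so the full €5,550 applies.
Renter's Relief Credit: €120,700 is below the €120,800 cutoff, so the full €6,550 applies.
Low-Income Housing Credit: 32% of the €81,400 excess over €39,300 is €26,048 ≥ base, so the credit is €0.
Total: €5,550 + €6,550 + €0 = €12,100.

€12,100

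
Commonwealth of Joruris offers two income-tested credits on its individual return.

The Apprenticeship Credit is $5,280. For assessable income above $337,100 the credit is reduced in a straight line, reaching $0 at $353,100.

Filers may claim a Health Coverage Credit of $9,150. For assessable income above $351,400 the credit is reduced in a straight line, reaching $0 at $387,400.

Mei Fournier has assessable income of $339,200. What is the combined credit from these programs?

Apprenticeship Credit: $339,200 is $2,100 into a $16,000 phase-out range, leaving 13,900/16,000 of the credit: $5,280 × 13,900/16,000 = $4,587.
Health Coverage Credit: $339,200 is at or below the $351,400 threshold, so the full $9,150 applies.
Total: $4,587 + $9,150 = $13,737.

$13,737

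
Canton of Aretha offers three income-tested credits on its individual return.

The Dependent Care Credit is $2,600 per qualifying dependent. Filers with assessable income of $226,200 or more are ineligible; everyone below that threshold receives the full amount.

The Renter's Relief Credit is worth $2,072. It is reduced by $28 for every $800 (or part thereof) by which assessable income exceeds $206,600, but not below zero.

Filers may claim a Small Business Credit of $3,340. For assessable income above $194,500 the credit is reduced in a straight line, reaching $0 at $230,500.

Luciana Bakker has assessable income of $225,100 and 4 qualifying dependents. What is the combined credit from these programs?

Dependent Care Credit: base = 4 × $2,600 = $10,400. $225,100 is below the $226,200 cutoff, so the full $10,400 applies.
Renter's Relief Credit: income exceeds $206,600 by $18,500, which is 24 full-or-partial $800 increments; reduction = 24 × $28 = $672, leaving $1,400.
Small Business Credit: $225,100 is $30,600 into a $36,000 phase-out range, leaving 5,400/36,000 of the credit: $3,340 × 5,400/36,000 = $501.
Total: $10,400 + $1,400 + $501 = $12,301.

$12,301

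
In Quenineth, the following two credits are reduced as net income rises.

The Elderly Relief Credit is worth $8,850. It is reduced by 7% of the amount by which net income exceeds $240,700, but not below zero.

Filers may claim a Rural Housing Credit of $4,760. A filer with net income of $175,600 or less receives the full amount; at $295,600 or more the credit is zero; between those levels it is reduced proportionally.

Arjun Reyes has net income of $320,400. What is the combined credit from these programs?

Elderly Relief Credit: 7% of the $79,700 excess over $240,700 is $5,579; credit = $8,850 − $5,579 = $3,271.
Rural Housing Credit: $320,400 is at or above $295,600, so the credit is $0.
Total: $3,271 + $0 = $3,271.

$3,271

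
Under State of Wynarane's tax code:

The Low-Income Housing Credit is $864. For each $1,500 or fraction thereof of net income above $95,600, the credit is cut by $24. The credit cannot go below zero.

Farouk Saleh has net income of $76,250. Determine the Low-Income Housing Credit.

Low-Income Housing Credit: $76,250 is at or below the $95,600 threshold, so the full $864 applies.

$864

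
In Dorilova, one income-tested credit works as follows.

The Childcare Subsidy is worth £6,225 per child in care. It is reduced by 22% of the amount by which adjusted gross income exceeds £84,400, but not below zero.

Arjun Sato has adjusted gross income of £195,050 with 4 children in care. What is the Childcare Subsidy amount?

£557

Childcare Subsidy: base = 4 × £6,225 = £24,900. 22% of the £110,650 excess over £84,400 is £24,343; credit = £24,900 − £24,343 = £557.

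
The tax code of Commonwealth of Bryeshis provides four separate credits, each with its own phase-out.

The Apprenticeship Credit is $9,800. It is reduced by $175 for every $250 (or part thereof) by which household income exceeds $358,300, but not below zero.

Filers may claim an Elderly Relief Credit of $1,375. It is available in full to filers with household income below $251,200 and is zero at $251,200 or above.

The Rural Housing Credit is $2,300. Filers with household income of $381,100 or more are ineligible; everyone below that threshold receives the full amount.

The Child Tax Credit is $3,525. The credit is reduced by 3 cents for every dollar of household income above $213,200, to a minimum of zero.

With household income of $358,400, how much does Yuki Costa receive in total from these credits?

Apprenticeship Credit: income exceeds $358,300 by $100, which is 1 full-or-partial $250 increment; reduction = 1 × $175 = $175, leaving $9,625.
Elderly Relief Credit: $358,400 meets or exceeds the $251,200 cutoff, so the credit is $0.
Rural Housing Credit: $358,400 is below the $381,100 cutoff, so the full $2,300 applies.
Child Tax Credit: 3% of the $145,200 excess over $213,200 is $4,356 ≥ base, so the credit is $0.
Total: $9,625 + $0 + $2,300 + $0 = $11,925.

$11,925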